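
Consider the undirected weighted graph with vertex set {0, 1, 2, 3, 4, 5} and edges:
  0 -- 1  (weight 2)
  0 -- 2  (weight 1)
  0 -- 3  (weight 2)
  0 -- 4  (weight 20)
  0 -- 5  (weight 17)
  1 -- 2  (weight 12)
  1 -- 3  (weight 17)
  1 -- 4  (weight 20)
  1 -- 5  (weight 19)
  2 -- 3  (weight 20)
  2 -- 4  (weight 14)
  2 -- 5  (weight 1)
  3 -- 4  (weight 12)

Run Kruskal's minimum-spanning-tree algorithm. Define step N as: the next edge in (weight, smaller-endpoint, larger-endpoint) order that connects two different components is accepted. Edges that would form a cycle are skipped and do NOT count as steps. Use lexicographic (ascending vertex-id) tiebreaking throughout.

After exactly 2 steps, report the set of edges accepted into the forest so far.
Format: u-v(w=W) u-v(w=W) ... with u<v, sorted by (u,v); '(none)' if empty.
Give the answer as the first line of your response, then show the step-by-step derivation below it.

0-2(w=1) 2-5(w=1)

step 1: add edge 0-2 (w=1); MST = {0-2(w=1)}
step 2: add edge 2-5 (w=1); MST = {0-2(w=1) 2-5(w=1)}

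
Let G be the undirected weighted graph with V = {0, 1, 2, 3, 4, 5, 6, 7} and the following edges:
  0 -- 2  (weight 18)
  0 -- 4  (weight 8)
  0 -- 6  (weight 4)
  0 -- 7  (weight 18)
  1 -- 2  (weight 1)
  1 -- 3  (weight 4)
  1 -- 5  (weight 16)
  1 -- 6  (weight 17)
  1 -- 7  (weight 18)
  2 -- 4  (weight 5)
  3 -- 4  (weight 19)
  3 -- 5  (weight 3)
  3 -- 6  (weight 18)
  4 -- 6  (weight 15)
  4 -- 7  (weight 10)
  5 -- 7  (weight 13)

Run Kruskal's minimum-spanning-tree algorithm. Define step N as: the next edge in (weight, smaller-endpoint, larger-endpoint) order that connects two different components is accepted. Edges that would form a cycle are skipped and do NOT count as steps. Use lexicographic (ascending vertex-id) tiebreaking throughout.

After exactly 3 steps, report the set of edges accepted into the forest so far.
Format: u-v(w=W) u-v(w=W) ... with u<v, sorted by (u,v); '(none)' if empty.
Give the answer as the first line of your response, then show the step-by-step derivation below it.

0-6(w=4) 1-2(w=1) 3-5(w=3)

step 1: add edge 1-2 (w=1); MST = {1-2(w=1)}
step 2: add edge 3-5 (w=3); MST = {1-2(w=1) 3-5(w=3)}
step 3: add edge 0-6 (w=4); MST = {0-6(w=4) 1-2(w=1) 3-5(w=3)}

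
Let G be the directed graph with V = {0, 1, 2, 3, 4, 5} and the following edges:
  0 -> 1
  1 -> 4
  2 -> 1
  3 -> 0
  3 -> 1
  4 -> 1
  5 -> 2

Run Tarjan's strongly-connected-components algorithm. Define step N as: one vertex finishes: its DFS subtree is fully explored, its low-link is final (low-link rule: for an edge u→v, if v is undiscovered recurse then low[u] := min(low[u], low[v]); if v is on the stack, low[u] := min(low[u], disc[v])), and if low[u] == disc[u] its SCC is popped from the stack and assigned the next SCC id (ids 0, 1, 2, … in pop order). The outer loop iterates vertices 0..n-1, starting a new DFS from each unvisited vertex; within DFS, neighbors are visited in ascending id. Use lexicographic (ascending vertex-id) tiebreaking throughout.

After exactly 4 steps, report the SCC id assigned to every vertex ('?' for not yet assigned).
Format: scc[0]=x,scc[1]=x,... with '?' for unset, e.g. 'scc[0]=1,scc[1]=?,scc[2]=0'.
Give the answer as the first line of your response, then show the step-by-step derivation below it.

scc[0]=1,scc[1]=0,scc[2]=2,scc[3]=?,scc[4]=0,scc[5]=?

step 1: low=(low[0]=0,low[1]=1,low[2]=?,low[3]=?,low[4]=1,low[5]=?); scc=(scc[0]=?,scc[1]=?,scc[2]=?,scc[3]=?,scc[4]=?,scc[5]=?)
step 2: low=(low[0]=0,low[1]=1,low[2]=?,low[3]=?,low[4]=1,low[5]=?); scc=(scc[0]=?,scc[1]=0,scc[2]=?,scc[3]=?,scc[4]=0,scc[5]=?)
step 3: low=(low[0]=0,low[1]=1,low[2]=?,low[3]=?,low[4]=1,low[5]=?); scc=(scc[0]=1,scc[1]=0,scc[2]=?,scc[3]=?,scc[4]=0,scc[5]=?)
step 4: low=(low[0]=0,low[1]=1,low[2]=3,low[3]=?,low[4]=1,low[5]=?); scc=(scc[0]=1,scc[1]=0,scc[2]=2,scc[3]=?,scc[4]=0,scc[5]=?)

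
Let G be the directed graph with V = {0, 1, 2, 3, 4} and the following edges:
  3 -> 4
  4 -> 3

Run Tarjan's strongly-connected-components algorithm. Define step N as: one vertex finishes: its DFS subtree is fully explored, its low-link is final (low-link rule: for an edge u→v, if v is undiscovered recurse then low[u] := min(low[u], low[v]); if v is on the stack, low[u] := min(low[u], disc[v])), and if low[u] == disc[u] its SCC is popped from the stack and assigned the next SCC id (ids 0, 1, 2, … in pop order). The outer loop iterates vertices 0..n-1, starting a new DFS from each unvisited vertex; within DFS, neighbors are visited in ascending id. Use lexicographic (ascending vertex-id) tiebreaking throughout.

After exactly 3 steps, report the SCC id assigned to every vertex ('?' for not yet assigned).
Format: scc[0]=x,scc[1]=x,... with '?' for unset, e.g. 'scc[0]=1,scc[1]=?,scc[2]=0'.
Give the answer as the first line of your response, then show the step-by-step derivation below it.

scc[0]=0,scc[1]=1,scc[2]=2,scc[3]=?,scc[4]=?

step 1: low=(low[0]=0,low[1]=?,low[2]=?,low[3]=?,low[4]=?); scc=(scc[0]=0,scc[1]=?,scc[2]=?,scc[3]=?,scc[4]=?)
step 2: low=(low[0]=0,low[1]=1,low[2]=?,low[3]=?,low[4]=?); scc=(scc[0]=0,scc[1]=1,scc[2]=?,scc[3]=?,scc[4]=?)
step 3: low=(low[0]=0,low[1]=1,low[2]=2,low[3]=?,low[4]=?); scc=(scc[0]=0,scc[1]=1,scc[2]=2,scc[3]=?,scc[4]=?)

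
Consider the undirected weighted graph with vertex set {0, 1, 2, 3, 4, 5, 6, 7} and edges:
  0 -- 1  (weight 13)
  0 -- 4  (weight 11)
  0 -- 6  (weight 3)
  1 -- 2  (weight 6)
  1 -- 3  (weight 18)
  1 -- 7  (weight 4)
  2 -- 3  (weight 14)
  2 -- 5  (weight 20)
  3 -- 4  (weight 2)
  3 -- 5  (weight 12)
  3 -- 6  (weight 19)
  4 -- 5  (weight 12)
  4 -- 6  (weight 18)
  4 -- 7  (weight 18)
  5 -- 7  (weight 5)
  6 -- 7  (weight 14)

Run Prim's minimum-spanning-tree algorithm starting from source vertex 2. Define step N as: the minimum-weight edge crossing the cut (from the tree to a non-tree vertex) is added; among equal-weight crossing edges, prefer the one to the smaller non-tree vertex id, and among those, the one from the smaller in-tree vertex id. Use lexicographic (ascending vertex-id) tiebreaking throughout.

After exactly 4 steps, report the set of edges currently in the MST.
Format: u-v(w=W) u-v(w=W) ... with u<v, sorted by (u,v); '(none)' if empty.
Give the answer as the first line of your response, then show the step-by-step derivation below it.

1-2(w=6) 1-7(w=4) 3-5(w=12) 5-7(w=5)

step 1: add edge 1-2 (w=6); MST = {1-2(w=6)}
step 2: add edge 1-7 (w=4); MST = {1-2(w=6) 1-7(w=4)}
step 3: add edge 5-7 (w=5); MST = {1-2(w=6) 1-7(w=4) 5-7(w=5)}
step 4: add edge 3-5 (w=12); MST = {1-2(w=6) 1-7(w=4) 3-5(w=12) 5-7(w=5)}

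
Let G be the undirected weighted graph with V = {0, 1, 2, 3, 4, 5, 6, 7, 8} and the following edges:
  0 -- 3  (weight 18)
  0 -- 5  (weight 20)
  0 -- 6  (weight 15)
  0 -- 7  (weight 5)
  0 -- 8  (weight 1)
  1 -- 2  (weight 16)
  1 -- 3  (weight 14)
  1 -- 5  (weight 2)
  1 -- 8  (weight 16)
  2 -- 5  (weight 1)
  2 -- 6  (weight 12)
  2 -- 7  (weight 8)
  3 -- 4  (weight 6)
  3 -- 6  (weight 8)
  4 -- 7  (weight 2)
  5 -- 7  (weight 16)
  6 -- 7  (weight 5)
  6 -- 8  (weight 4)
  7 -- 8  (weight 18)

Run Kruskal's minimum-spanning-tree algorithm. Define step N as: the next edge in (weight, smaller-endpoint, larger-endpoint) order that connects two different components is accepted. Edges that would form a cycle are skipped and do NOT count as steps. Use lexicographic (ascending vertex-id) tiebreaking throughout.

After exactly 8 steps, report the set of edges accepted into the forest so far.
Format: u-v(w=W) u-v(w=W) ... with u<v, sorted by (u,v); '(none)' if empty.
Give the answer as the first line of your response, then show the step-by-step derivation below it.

0-7(w=5) 0-8(w=1) 1-5(w=2) 2-5(w=1) 2-7(w=8) 3-4(w=6) 4-7(w=2) 6-8(w=4)

step 1: add edge 0-8 (w=1); MST = {0-8(w=1)}
step 2: add edge 2-5 (w=1); MST = {0-8(w=1) 2-5(w=1)}
step 3: add edge 1-5 (w=2); MST = {0-8(w=1) 1-5(w=2) 2-5(w=1)}
step 4: add edge 4-7 (w=2); MST = {0-8(w=1) 1-5(w=2) 2-5(w=1) 4-7(w=2)}
step 5: add edge 6-8 (w=4); MST = {0-8(w=1) 1-5(w=2) 2-5(w=1) 4-7(w=2) 6-8(w=4)}
step 6: add edge 0-7 (w=5); MST = {0-7(w=5) 0-8(w=1) 1-5(w=2) 2-5(w=1) 4-7(w=2) 6-8(w=4)}
step 7: add edge 3-4 (w=6); MST = {0-7(w=5) 0-8(w=1) 1-5(w=2) 2-5(w=1) 3-4(w=6) 4-7(w=2) 6-8(w=4)}
step 8: add edge 2-7 (w=8); MST = {0-7(w=5) 0-8(w=1) 1-5(w=2) 2-5(w=1) 2-7(w=8) 3-4(w=6) 4-7(w=2) 6-8(w=4)}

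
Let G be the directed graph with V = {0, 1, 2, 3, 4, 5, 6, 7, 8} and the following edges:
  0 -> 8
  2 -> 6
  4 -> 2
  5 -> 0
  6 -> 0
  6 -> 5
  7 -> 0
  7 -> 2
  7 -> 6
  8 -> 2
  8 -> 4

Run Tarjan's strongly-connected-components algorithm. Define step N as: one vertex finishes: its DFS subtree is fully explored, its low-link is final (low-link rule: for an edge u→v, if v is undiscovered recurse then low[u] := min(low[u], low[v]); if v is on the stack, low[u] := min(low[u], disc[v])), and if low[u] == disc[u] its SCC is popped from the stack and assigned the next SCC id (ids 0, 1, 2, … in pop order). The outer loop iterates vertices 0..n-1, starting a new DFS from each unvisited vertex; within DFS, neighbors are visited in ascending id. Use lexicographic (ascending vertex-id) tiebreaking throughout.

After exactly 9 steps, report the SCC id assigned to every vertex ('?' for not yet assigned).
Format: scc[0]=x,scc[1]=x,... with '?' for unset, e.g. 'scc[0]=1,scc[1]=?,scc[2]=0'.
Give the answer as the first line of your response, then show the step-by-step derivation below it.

scc[0]=0,scc[1]=1,scc[2]=0,scc[3]=2,scc[4]=0,scc[5]=0,scc[6]=0,scc[7]=3,scc[8]=0

step 1: low=(low[0]=0,low[1]=?,low[2]=2,low[3]=?,low[4]=?,low[5]=0,low[6]=0,low[7]=?,low[8]=1); scc=(scc[0]=?,scc[1]=?,scc[2]=?,scc[3]=?,scc[4]=?,scc[5]=?,scc[6]=?,scc[7]=?,scc[8]=?)
step 2: low=(low[0]=0,low[1]=?,low[2]=2,low[3]=?,low[4]=?,low[5]=0,low[6]=0,low[7]=?,low[8]=1); scc=(scc[0]=?,scc[1]=?,scc[2]=?,scc[3]=?,scc[4]=?,scc[5]=?,scc[6]=?,scc[7]=?,scc[8]=?)
step 3: low=(low[0]=0,low[1]=?,low[2]=0,low[3]=?,low[4]=?,low[5]=0,low[6]=0,low[7]=?,low[8]=1); scc=(scc[0]=?,scc[1]=?,scc[2]=?,scc[3]=?,scc[4]=?,scc[5]=?,scc[6]=?,scc[7]=?,scc[8]=?)
step 4: low=(low[0]=0,low[1]=?,low[2]=0,low[3]=?,low[4]=2,low[5]=0,low[6]=0,low[7]=?,low[8]=0); scc=(scc[0]=?,scc[1]=?,scc[2]=?,scc[3]=?,scc[4]=?,scc[5]=?,scc[6]=?,scc[7]=?,scc[8]=?)
step 5: low=(low[0]=0,low[1]=?,low[2]=0,low[3]=?,low[4]=2,low[5]=0,low[6]=0,low[7]=?,low[8]=0); scc=(scc[0]=?,scc[1]=?,scc[2]=?,scc[3]=?,scc[4]=?,scc[5]=?,scc[6]=?,scc[7]=?,scc[8]=?)
step 6: low=(low[0]=0,low[1]=?,low[2]=0,low[3]=?,low[4]=2,low[5]=0,low[6]=0,low[7]=?,low[8]=0); scc=(scc[0]=0,scc[1]=?,scc[2]=0,scc[3]=?,scc[4]=0,scc[5]=0,scc[6]=0,scc[7]=?,scc[8]=0)
step 7: low=(low[0]=0,low[1]=6,low[2]=0,low[3]=?,low[4]=2,low[5]=0,low[6]=0,low[7]=?,low[8]=0); scc=(scc[0]=0,scc[1]=1,scc[2]=0,scc[3]=?,scc[4]=0,scc[5]=0,scc[6]=0,scc[7]=?,scc[8]=0)
step 8: low=(low[0]=0,low[1]=6,low[2]=0,low[3]=7,low[4]=2,low[5]=0,low[6]=0,low[7]=?,low[8]=0); scc=(scc[0]=0,scc[1]=1,scc[2]=0,scc[3]=2,scc[4]=0,scc[5]=0,scc[6]=0,scc[7]=?,scc[8]=0)
step 9: low=(low[0]=0,low[1]=6,low[2]=0,low[3]=7,low[4]=2,low[5]=0,low[6]=0,low[7]=8,low[8]=0); scc=(scc[0]=0,scc[1]=1,scc[2]=0,scc[3]=2,scc[4]=0,scc[5]=0,scc[6]=0,scc[7]=3,scc[8]=0)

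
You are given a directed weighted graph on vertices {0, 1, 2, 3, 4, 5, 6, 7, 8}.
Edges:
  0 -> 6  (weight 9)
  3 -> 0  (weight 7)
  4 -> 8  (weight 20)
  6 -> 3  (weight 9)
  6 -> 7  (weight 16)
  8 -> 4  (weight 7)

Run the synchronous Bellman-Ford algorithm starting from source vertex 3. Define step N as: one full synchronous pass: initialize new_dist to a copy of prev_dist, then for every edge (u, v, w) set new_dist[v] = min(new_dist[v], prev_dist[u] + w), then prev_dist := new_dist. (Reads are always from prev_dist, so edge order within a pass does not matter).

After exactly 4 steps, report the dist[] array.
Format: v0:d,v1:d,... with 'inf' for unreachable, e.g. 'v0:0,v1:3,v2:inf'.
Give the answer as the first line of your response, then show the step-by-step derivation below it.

v0:7,v1:inf,v2:inf,v3:0,v4:inf,v5:inf,v6:16,v7:32,v8:inf

step 1: dist = v0:7,v1:inf,v2:inf,v3:0,v4:inf,v5:inf,v6:inf,v7:inf,v8:inf
step 2: dist = v0:7,v1:inf,v2:inf,v3:0,v4:inf,v5:inf,v6:16,v7:inf,v8:inf
step 3: dist = v0:7,v1:inf,v2:inf,v3:0,v4:inf,v5:inf,v6:16,v7:32,v8:inf
step 4: dist = v0:7,v1:inf,v2:inf,v3:0,v4:inf,v5:inf,v6:16,v7:32,v8:inf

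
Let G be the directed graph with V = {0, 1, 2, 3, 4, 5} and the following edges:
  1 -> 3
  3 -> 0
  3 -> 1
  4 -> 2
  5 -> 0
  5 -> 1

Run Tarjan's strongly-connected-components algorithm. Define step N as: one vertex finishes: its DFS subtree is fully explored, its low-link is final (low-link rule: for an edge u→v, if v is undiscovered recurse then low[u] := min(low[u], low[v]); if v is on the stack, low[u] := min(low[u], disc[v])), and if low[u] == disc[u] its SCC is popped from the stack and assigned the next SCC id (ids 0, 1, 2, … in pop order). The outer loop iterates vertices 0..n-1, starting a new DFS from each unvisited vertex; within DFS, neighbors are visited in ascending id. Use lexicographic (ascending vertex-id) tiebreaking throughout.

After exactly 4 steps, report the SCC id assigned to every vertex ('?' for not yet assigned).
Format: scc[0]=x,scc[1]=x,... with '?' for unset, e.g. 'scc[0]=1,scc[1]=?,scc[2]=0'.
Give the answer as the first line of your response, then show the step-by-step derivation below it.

scc[0]=0,scc[1]=1,scc[2]=2,scc[3]=1,scc[4]=?,scc[5]=?

step 1: low=(low[0]=0,low[1]=?,low[2]=?,low[3]=?,low[4]=?,low[5]=?); scc=(scc[0]=0,scc[1]=?,scc[2]=?,scc[3]=?,scc[4]=?,scc[5]=?)
step 2: low=(low[0]=0,low[1]=1,low[2]=?,low[3]=1,low[4]=?,low[5]=?); scc=(scc[0]=0,scc[1]=?,scc[2]=?,scc[3]=?,scc[4]=?,scc[5]=?)
step 3: low=(low[0]=0,low[1]=1,low[2]=?,low[3]=1,low[4]=?,low[5]=?); scc=(scc[0]=0,scc[1]=1,scc[2]=?,scc[3]=1,scc[4]=?,scc[5]=?)
step 4: low=(low[0]=0,low[1]=1,low[2]=3,low[3]=1,low[4]=?,low[5]=?); scc=(scc[0]=0,scc[1]=1,scc[2]=2,scc[3]=1,scc[4]=?,scc[5]=?)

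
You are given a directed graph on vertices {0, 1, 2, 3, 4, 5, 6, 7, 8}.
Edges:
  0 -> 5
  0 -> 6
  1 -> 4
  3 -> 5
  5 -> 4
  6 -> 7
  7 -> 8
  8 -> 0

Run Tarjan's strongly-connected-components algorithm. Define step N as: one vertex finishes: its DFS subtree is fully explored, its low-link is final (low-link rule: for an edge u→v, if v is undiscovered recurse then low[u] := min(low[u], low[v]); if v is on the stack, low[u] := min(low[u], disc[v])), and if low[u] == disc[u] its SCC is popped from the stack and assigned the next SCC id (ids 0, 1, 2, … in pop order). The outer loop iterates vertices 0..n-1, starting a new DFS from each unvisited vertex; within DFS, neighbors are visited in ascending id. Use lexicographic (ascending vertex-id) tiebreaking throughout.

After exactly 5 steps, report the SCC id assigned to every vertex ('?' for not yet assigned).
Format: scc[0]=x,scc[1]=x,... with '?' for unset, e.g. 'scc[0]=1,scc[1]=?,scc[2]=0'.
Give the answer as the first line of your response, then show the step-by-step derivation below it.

scc[0]=?,scc[1]=?,scc[2]=?,scc[3]=?,scc[4]=0,scc[5]=1,scc[6]=?,scc[7]=?,scc[8]=?

step 1: low=(low[0]=0,low[1]=?,low[2]=?,low[3]=?,low[4]=2,low[5]=1,low[6]=?,low[7]=?,low[8]=?); scc=(scc[0]=?,scc[1]=?,scc[2]=?,scc[3]=?,scc[4]=0,scc[5]=?,scc[6]=?,scc[7]=?,scc[8]=?)
step 2: low=(low[0]=0,low[1]=?,low[2]=?,low[3]=?,low[4]=2,low[5]=1,low[6]=?,low[7]=?,low[8]=?); scc=(scc[0]=?,scc[1]=?,scc[2]=?,scc[3]=?,scc[4]=0,scc[5]=1,scc[6]=?,scc[7]=?,scc[8]=?)
step 3: low=(low[0]=0,low[1]=?,low[2]=?,low[3]=?,low[4]=2,low[5]=1,low[6]=3,low[7]=4,low[8]=0); scc=(scc[0]=?,scc[1]=?,scc[2]=?,scc[3]=?,scc[4]=0,scc[5]=1,scc[6]=?,scc[7]=?,scc[8]=?)
step 4: low=(low[0]=0,low[1]=?,low[2]=?,low[3]=?,low[4]=2,low[5]=1,low[6]=3,low[7]=0,low[8]=0); scc=(scc[0]=?,scc[1]=?,scc[2]=?,scc[3]=?,scc[4]=0,scc[5]=1,scc[6]=?,scc[7]=?,scc[8]=?)
step 5: low=(low[0]=0,low[1]=?,low[2]=?,low[3]=?,low[4]=2,low[5]=1,low[6]=0,low[7]=0,low[8]=0); scc=(scc[0]=?,scc[1]=?,scc[2]=?,scc[3]=?,scc[4]=0,scc[5]=1,scc[6]=?,scc[7]=?,scc[8]=?)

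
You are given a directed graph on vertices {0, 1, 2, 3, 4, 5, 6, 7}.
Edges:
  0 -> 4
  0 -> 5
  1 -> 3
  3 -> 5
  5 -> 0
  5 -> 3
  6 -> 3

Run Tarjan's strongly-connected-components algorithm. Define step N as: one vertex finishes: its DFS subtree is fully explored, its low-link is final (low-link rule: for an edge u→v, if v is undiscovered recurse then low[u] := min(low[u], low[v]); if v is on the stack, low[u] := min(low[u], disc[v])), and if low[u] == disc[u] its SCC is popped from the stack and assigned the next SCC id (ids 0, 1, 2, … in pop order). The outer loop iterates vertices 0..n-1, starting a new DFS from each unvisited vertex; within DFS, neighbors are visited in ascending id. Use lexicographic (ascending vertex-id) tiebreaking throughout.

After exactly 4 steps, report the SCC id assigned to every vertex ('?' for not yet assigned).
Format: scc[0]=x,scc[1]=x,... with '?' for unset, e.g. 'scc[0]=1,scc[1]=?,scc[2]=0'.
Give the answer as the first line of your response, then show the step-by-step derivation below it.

scc[0]=1,scc[1]=?,scc[2]=?,scc[3]=1,scc[4]=0,scc[5]=1,scc[6]=?,scc[7]=?

step 1: low=(low[0]=0,low[1]=?,low[2]=?,low[3]=?,low[4]=1,low[5]=?,low[6]=?,low[7]=?); scc=(scc[0]=?,scc[1]=?,scc[2]=?,scc[3]=?,scc[4]=0,scc[5]=?,scc[6]=?,scc[7]=?)
step 2: low=(low[0]=0,low[1]=?,low[2]=?,low[3]=2,low[4]=1,low[5]=0,low[6]=?,low[7]=?); scc=(scc[0]=?,scc[1]=?,scc[2]=?,scc[3]=?,scc[4]=0,scc[5]=?,scc[6]=?,scc[7]=?)
step 3: low=(low[0]=0,low[1]=?,low[2]=?,low[3]=2,low[4]=1,low[5]=0,low[6]=?,low[7]=?); scc=(scc[0]=?,scc[1]=?,scc[2]=?,scc[3]=?,scc[4]=0,scc[5]=?,scc[6]=?,scc[7]=?)
step 4: low=(low[0]=0,low[1]=?,low[2]=?,low[3]=2,low[4]=1,low[5]=0,low[6]=?,low[7]=?); scc=(scc[0]=1,scc[1]=?,scc[2]=?,scc[3]=1,scc[4]=0,scc[5]=1,scc[6]=?,scc[7]=?)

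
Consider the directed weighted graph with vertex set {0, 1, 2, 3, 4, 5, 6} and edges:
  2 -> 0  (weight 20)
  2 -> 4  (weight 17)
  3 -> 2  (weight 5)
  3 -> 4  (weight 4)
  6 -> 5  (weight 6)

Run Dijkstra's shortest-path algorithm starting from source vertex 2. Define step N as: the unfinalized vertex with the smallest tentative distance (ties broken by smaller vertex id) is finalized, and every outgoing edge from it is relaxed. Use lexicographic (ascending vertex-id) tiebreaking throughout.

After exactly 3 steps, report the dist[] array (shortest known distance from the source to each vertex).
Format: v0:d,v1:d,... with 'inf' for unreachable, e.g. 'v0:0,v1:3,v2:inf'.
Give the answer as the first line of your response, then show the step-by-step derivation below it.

v0:20,v1:inf,v2:0,v3:inf,v4:17,v5:inf,v6:inf

step 1: dist = v0:20,v1:inf,v2:0,v3:inf,v4:17,v5:inf,v6:inf
step 2: dist = v0:20,v1:inf,v2:0,v3:inf,v4:17,v5:inf,v6:inf
step 3: dist = v0:20,v1:inf,v2:0,v3:inf,v4:17,v5:inf,v6:inf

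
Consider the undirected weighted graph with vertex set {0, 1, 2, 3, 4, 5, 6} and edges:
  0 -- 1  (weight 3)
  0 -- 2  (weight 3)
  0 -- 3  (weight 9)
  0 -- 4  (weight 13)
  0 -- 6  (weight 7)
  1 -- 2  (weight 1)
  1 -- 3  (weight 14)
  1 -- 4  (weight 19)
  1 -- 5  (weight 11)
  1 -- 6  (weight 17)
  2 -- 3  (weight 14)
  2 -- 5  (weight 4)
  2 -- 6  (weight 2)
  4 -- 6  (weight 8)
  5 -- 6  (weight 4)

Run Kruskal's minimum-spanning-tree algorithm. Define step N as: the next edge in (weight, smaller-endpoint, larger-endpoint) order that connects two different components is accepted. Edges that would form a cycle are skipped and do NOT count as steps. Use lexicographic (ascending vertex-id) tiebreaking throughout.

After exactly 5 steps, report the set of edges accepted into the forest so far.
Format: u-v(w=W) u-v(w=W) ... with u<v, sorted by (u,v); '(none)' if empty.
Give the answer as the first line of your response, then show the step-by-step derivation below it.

0-1(w=3) 1-2(w=1) 2-5(w=4) 2-6(w=2) 4-6(w=8)

step 1: add edge 1-2 (w=1); MST = {1-2(w=1)}
step 2: add edge 2-6 (w=2); MST = {1-2(w=1) 2-6(w=2)}
step 3: add edge 0-1 (w=3); MST = {0-1(w=3) 1-2(w=1) 2-6(w=2)}
step 4: add edge 2-5 (w=4); MST = {0-1(w=3) 1-2(w=1) 2-5(w=4) 2-6(w=2)}
step 5: add edge 4-6 (w=8); MST = {0-1(w=3) 1-2(w=1) 2-5(w=4) 2-6(w=2) 4-6(w=8)}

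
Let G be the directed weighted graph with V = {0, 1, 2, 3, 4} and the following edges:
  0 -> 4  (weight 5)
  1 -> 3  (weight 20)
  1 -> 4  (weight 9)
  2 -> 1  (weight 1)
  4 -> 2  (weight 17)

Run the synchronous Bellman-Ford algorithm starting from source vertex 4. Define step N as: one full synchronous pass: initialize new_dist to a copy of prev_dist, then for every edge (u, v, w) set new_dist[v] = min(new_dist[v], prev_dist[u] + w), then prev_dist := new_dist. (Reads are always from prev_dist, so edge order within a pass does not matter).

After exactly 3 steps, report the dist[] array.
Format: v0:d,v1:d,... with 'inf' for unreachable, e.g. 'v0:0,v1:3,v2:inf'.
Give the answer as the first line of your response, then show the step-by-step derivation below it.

v0:inf,v1:18,v2:17,v3:38,v4:0

step 1: dist = v0:inf,v1:inf,v2:17,v3:inf,v4:0
step 2: dist = v0:inf,v1:18,v2:17,v3:inf,v4:0
step 3: dist = v0:inf,v1:18,v2:17,v3:38,v4:0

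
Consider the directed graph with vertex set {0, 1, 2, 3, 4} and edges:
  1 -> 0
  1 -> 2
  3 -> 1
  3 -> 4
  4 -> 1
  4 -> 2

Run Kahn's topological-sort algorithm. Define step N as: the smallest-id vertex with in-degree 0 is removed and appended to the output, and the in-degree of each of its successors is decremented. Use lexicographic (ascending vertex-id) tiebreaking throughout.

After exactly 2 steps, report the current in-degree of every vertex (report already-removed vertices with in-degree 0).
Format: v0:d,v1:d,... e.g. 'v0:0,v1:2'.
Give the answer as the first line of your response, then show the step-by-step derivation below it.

v0:1,v1:0,v2:1,v3:0,v4:0

step 1: output 3; order=[3]; indeg=(1,1,2,0,0)
step 2: output 4; order=[3,4]; indeg=(1,0,1,0,0)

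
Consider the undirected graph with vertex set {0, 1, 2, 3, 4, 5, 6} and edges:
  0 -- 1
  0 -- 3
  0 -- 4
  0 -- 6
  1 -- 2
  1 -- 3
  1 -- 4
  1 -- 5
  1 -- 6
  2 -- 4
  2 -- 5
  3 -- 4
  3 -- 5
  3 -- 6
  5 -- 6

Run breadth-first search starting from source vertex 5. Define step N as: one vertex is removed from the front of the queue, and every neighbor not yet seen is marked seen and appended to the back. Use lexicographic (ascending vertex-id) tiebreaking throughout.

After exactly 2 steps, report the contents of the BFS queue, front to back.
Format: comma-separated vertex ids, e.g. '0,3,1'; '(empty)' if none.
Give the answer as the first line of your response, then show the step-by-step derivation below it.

2,3,6,0,4

step 1: dequeue 5; queue=[1,2,3,6]; order=5
step 2: dequeue 1; queue=[2,3,6,0,4]; order=5,1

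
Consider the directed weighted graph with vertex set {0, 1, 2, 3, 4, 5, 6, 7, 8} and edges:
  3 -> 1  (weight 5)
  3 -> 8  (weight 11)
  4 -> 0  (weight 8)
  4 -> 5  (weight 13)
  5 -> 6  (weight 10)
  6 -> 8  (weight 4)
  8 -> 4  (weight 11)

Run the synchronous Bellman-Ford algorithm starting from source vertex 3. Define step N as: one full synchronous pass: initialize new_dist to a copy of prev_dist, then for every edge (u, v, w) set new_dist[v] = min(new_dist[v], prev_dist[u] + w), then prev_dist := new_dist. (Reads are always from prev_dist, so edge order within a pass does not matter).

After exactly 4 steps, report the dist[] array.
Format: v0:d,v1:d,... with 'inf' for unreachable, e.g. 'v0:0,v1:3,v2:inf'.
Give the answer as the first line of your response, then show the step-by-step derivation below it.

v0:30,v1:5,v2:inf,v3:0,v4:22,v5:35,v6:45,v7:inf,v8:11

step 1: dist = v0:inf,v1:5,v2:inf,v3:0,v4:inf,v5:inf,v6:inf,v7:inf,v8:11
step 2: dist = v0:inf,v1:5,v2:inf,v3:0,v4:22,v5:inf,v6:inf,v7:inf,v8:11
step 3: dist = v0:30,v1:5,v2:inf,v3:0,v4:22,v5:35,v6:inf,v7:inf,v8:11
step 4: dist = v0:30,v1:5,v2:inf,v3:0,v4:22,v5:35,v6:45,v7:inf,v8:11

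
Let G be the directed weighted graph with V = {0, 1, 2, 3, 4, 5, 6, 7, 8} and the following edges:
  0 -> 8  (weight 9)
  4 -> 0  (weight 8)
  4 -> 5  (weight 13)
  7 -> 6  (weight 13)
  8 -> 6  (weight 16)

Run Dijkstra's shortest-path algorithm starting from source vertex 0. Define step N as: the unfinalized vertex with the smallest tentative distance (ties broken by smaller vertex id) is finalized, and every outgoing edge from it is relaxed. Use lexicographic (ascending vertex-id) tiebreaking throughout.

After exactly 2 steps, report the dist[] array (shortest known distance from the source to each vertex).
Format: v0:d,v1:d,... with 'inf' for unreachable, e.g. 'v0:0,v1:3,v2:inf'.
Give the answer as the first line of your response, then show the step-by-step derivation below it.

v0:0,v1:inf,v2:inf,v3:inf,v4:inf,v5:inf,v6:25,v7:inf,v8:9

step 1: dist = v0:0,v1:inf,v2:inf,v3:inf,v4:inf,v5:inf,v6:inf,v7:inf,v8:9
step 2: dist = v0:0,v1:inf,v2:inf,v3:inf,v4:inf,v5:inf,v6:25,v7:inf,v8:9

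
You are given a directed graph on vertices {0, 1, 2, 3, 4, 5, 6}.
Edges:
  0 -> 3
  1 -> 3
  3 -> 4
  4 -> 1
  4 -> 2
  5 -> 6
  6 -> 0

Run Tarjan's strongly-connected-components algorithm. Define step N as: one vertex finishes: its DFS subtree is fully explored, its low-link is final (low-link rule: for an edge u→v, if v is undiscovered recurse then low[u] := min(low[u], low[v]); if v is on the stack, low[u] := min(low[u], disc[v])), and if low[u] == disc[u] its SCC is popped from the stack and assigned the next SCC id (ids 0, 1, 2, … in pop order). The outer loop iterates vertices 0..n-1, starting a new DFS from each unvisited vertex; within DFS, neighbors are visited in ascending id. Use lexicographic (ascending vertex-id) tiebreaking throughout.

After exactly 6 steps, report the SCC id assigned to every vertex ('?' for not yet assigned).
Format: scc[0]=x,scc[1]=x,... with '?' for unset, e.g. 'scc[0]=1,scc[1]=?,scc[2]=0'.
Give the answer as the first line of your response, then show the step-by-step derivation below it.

scc[0]=2,scc[1]=1,scc[2]=0,scc[3]=1,scc[4]=1,scc[5]=?,scc[6]=3

step 1: low=(low[0]=0,low[1]=1,low[2]=?,low[3]=1,low[4]=2,low[5]=?,low[6]=?); scc=(scc[0]=?,scc[1]=?,scc[2]=?,scc[3]=?,scc[4]=?,scc[5]=?,scc[6]=?)
step 2: low=(low[0]=0,low[1]=1,low[2]=4,low[3]=1,low[4]=1,low[5]=?,low[6]=?); scc=(scc[0]=?,scc[1]=?,scc[2]=0,scc[3]=?,scc[4]=?,scc[5]=?,scc[6]=?)
step 3: low=(low[0]=0,low[1]=1,low[2]=4,low[3]=1,low[4]=1,low[5]=?,low[6]=?); scc=(scc[0]=?,scc[1]=?,scc[2]=0,scc[3]=?,scc[4]=?,scc[5]=?,scc[6]=?)
step 4: low=(low[0]=0,low[1]=1,low[2]=4,low[3]=1,low[4]=1,low[5]=?,low[6]=?); scc=(scc[0]=?,scc[1]=1,scc[2]=0,scc[3]=1,scc[4]=1,scc[5]=?,scc[6]=?)
step 5: low=(low[0]=0,low[1]=1,low[2]=4,low[3]=1,low[4]=1,low[5]=?,low[6]=?); scc=(scc[0]=2,scc[1]=1,scc[2]=0,scc[3]=1,scc[4]=1,scc[5]=?,scc[6]=?)
step 6: low=(low[0]=0,low[1]=1,low[2]=4,low[3]=1,low[4]=1,low[5]=5,low[6]=6); scc=(scc[0]=2,scc[1]=1,scc[2]=0,scc[3]=1,scc[4]=1,scc[5]=?,scc[6]=3)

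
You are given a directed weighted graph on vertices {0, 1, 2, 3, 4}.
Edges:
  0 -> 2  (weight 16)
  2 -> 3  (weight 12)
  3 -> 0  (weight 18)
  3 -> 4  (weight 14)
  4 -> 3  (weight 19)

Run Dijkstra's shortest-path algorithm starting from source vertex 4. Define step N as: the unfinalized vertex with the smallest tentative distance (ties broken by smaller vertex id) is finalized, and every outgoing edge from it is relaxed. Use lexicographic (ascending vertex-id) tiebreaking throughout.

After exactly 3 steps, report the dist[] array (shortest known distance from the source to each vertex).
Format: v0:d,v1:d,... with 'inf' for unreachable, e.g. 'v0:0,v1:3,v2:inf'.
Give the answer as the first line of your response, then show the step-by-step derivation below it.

v0:37,v1:inf,v2:53,v3:19,v4:0

step 1: dist = v0:inf,v1:inf,v2:inf,v3:19,v4:0
step 2: dist = v0:37,v1:inf,v2:inf,v3:19,v4:0
step 3: dist = v0:37,v1:inf,v2:53,v3:19,v4:0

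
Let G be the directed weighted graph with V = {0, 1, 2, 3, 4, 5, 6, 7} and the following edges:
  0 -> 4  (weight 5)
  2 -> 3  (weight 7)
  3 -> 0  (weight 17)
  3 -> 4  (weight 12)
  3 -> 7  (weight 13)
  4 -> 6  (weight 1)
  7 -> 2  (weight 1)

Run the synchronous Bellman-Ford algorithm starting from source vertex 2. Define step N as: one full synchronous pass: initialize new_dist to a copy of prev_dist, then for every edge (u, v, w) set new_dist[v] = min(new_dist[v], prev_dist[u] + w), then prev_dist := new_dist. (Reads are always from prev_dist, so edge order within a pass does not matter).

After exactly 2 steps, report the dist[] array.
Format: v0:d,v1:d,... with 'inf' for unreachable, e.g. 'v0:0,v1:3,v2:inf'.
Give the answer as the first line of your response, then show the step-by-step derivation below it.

v0:24,v1:inf,v2:0,v3:7,v4:19,v5:inf,v6:inf,v7:20

step 1: dist = v0:inf,v1:inf,v2:0,v3:7,v4:inf,v5:inf,v6:inf,v7:inf
step 2: dist = v0:24,v1:inf,v2:0,v3:7,v4:19,v5:inf,v6:inf,v7:20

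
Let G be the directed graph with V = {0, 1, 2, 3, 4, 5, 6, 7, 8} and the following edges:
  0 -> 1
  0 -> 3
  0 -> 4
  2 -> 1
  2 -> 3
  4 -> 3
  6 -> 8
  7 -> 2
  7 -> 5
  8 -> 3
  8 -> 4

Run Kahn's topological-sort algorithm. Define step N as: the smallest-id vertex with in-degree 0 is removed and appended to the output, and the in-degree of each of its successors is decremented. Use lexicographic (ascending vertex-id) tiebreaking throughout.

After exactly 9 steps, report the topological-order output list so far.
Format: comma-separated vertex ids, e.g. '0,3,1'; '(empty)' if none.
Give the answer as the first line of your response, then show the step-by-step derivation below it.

0,6,7,2,1,5,8,4,3

step 1: output 0; order=[0]; indeg=(0,1,1,3,1,1,0,0,1)
step 2: output 6; order=[0,6]; indeg=(0,1,1,3,1,1,0,0,0)
step 3: output 7; order=[0,6,7]; indeg=(0,1,0,3,1,0,0,0,0)
step 4: output 2; order=[0,6,7,2]; indeg=(0,0,0,2,1,0,0,0,0)
step 5: output 1; order=[0,6,7,2,1]; indeg=(0,0,0,2,1,0,0,0,0)
step 6: output 5; order=[0,6,7,2,1,5]; indeg=(0,0,0,2,1,0,0,0,0)
step 7: output 8; order=[0,6,7,2,1,5,8]; indeg=(0,0,0,1,0,0,0,0,0)
step 8: output 4; order=[0,6,7,2,1,5,8,4]; indeg=(0,0,0,0,0,0,0,0,0)
step 9: output 3; order=[0,6,7,2,1,5,8,4,3]; indeg=(0,0,0,0,0,0,0,0,0)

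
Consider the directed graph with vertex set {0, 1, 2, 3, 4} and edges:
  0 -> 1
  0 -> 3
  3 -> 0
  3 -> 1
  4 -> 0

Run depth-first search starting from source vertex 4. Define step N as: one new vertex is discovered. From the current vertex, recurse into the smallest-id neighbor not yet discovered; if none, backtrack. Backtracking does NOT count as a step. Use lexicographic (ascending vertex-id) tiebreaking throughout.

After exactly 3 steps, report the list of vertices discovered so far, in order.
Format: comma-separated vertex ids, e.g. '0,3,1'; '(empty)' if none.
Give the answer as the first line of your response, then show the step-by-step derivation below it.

4,0,1

step 1: discover 4; path=4; order=4
step 2: discover 0; path=4>0; order=4,0
step 3: discover 1; path=4>0>1; order=4,0,1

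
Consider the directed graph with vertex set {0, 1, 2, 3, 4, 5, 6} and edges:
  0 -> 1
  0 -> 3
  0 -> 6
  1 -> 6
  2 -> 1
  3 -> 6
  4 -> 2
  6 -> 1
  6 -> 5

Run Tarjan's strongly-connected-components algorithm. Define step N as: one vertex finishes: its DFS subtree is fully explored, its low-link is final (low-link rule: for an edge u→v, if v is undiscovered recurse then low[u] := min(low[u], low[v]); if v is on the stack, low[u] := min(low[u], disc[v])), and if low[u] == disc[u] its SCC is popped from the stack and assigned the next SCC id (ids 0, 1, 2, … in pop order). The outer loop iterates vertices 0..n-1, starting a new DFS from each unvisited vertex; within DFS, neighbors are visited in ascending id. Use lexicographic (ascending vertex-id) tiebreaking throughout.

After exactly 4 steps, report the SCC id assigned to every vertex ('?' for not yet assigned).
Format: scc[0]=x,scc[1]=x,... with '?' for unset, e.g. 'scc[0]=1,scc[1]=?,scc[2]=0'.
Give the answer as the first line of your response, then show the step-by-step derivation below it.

scc[0]=?,scc[1]=1,scc[2]=?,scc[3]=2,scc[4]=?,scc[5]=0,scc[6]=1

step 1: low=(low[0]=0,low[1]=1,low[2]=?,low[3]=?,low[4]=?,low[5]=3,low[6]=1); scc=(scc[0]=?,scc[1]=?,scc[2]=?,scc[3]=?,scc[4]=?,scc[5]=0,scc[6]=?)
step 2: low=(low[0]=0,low[1]=1,low[2]=?,low[3]=?,low[4]=?,low[5]=3,low[6]=1); scc=(scc[0]=?,scc[1]=?,scc[2]=?,scc[3]=?,scc[4]=?,scc[5]=0,scc[6]=?)
step 3: low=(low[0]=0,low[1]=1,low[2]=?,low[3]=?,low[4]=?,low[5]=3,low[6]=1); scc=(scc[0]=?,scc[1]=1,scc[2]=?,scc[3]=?,scc[4]=?,scc[5]=0,scc[6]=1)
step 4: low=(low[0]=0,low[1]=1,low[2]=?,low[3]=4,low[4]=?,low[5]=3,low[6]=1); scc=(scc[0]=?,scc[1]=1,scc[2]=?,scc[3]=2,scc[4]=?,scc[5]=0,scc[6]=1)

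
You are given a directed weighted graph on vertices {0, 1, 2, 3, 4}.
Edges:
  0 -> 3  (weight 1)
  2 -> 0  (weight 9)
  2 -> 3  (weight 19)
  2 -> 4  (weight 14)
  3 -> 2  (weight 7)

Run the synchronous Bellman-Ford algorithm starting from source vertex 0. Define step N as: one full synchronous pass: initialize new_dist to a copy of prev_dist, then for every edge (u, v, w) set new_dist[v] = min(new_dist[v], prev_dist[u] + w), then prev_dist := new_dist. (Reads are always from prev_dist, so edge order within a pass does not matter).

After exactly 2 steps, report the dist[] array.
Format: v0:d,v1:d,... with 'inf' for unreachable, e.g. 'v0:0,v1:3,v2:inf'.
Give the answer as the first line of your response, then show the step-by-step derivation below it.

v0:0,v1:inf,v2:8,v3:1,v4:inf

step 1: dist = v0:0,v1:inf,v2:inf,v3:1,v4:inf
step 2: dist = v0:0,v1:inf,v2:8,v3:1,v4:inf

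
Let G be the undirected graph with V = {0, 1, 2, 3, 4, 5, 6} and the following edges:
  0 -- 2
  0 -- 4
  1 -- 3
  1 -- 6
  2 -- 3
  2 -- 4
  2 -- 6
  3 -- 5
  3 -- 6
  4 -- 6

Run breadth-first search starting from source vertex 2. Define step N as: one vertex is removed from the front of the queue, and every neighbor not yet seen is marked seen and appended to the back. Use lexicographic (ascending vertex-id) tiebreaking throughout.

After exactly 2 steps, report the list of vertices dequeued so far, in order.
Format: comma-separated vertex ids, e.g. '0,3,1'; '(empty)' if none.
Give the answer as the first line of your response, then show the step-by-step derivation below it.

2,0

step 1: dequeue 2; queue=[0,3,4,6]; order=2
step 2: dequeue 0; queue=[3,4,6]; order=2,0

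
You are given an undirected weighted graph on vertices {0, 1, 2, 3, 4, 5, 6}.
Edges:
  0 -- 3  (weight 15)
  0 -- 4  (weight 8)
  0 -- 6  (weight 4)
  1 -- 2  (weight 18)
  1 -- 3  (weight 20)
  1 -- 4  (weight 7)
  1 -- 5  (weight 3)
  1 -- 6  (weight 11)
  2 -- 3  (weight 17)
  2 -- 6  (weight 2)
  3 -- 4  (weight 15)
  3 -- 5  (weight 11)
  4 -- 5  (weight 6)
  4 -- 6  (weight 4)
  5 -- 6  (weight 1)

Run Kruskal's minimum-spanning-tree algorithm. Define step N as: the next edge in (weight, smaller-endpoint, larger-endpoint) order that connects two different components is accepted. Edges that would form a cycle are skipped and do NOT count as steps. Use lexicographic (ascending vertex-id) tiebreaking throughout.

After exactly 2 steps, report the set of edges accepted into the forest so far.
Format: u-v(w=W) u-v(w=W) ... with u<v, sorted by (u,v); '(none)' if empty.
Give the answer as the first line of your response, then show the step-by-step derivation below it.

2-6(w=2) 5-6(w=1)

step 1: add edge 5-6 (w=1); MST = {5-6(w=1)}
step 2: add edge 2-6 (w=2); MST = {2-6(w=2) 5-6(w=1)}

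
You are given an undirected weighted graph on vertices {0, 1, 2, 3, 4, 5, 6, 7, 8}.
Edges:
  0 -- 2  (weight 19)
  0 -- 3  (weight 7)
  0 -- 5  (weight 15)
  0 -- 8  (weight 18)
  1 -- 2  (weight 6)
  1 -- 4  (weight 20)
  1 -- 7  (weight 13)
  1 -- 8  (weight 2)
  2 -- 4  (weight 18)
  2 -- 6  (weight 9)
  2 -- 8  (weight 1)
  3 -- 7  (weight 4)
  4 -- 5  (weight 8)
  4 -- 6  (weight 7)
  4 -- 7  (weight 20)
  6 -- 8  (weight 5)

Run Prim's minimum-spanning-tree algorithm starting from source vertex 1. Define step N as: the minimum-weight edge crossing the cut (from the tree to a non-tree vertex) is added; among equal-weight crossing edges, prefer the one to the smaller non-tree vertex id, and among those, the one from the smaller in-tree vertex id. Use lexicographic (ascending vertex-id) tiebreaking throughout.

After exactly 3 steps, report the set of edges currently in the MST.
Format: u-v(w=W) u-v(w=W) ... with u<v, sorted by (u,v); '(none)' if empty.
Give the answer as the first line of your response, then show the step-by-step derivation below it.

1-8(w=2) 2-8(w=1) 6-8(w=5)

step 1: add edge 1-8 (w=2); MST = {1-8(w=2)}
step 2: add edge 2-8 (w=1); MST = {1-8(w=2) 2-8(w=1)}
step 3: add edge 6-8 (w=5); MST = {1-8(w=2) 2-8(w=1) 6-8(w=5)}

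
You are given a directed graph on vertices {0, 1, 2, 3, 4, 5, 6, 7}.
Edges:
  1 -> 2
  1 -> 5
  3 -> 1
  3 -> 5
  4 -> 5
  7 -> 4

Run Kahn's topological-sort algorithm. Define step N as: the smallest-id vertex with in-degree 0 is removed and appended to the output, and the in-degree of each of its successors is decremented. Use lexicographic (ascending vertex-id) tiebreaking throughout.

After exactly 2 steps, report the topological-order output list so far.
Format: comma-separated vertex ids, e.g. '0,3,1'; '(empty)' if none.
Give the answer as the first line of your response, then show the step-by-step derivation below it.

0,3

step 1: output 0; order=[0]; indeg=(0,1,1,0,1,3,0,0)
step 2: output 3; order=[0,3]; indeg=(0,0,1,0,1,2,0,0)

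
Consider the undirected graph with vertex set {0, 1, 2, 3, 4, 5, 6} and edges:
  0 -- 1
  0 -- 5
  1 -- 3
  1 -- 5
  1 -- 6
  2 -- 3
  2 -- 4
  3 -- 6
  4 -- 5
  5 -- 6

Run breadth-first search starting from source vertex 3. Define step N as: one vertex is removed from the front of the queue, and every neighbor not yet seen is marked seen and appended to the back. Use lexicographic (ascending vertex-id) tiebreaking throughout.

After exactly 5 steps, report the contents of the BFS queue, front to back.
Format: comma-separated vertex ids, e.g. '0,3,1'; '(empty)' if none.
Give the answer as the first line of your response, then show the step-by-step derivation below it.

5,4

step 1: dequeue 3; queue=[1,2,6]; order=3
step 2: dequeue 1; queue=[2,6,0,5]; order=3,1
step 3: dequeue 2; queue=[6,0,5,4]; order=3,1,2
step 4: dequeue 6; queue=[0,5,4]; order=3,1,2,6
step 5: dequeue 0; queue=[5,4]; order=3,1,2,6,0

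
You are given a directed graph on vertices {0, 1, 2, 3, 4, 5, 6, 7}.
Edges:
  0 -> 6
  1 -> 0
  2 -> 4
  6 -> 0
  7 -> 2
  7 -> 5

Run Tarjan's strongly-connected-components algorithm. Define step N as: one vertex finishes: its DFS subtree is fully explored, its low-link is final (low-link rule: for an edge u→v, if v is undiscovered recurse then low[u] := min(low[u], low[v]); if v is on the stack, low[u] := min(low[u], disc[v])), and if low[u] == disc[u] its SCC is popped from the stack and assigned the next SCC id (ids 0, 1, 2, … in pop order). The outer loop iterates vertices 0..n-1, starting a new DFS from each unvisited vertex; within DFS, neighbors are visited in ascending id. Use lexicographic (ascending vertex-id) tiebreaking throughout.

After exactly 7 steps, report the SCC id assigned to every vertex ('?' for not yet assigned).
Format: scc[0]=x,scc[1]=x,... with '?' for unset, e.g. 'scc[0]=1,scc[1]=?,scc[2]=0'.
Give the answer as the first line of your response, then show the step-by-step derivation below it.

scc[0]=0,scc[1]=1,scc[2]=3,scc[3]=4,scc[4]=2,scc[5]=5,scc[6]=0,scc[7]=?

step 1: low=(low[0]=0,low[1]=?,low[2]=?,low[3]=?,low[4]=?,low[5]=?,low[6]=0,low[7]=?); scc=(scc[0]=?,scc[1]=?,scc[2]=?,scc[3]=?,scc[4]=?,scc[5]=?,scc[6]=?,scc[7]=?)
step 2: low=(low[0]=0,low[1]=?,low[2]=?,low[3]=?,low[4]=?,low[5]=?,low[6]=0,low[7]=?); scc=(scc[0]=0,scc[1]=?,scc[2]=?,scc[3]=?,scc[4]=?,scc[5]=?,scc[6]=0,scc[7]=?)
step 3: low=(low[0]=0,low[1]=2,low[2]=?,low[3]=?,low[4]=?,low[5]=?,low[6]=0,low[7]=?); scc=(scc[0]=0,scc[1]=1,scc[2]=?,scc[3]=?,scc[4]=?,scc[5]=?,scc[6]=0,scc[7]=?)
step 4: low=(low[0]=0,low[1]=2,low[2]=3,low[3]=?,low[4]=4,low[5]=?,low[6]=0,low[7]=?); scc=(scc[0]=0,scc[1]=1,scc[2]=?,scc[3]=?,scc[4]=2,scc[5]=?,scc[6]=0,scc[7]=?)
step 5: low=(low[0]=0,low[1]=2,low[2]=3,low[3]=?,low[4]=4,low[5]=?,low[6]=0,low[7]=?); scc=(scc[0]=0,scc[1]=1,scc[2]=3,scc[3]=?,scc[4]=2,scc[5]=?,scc[6]=0,scc[7]=?)
step 6: low=(low[0]=0,low[1]=2,low[2]=3,low[3]=5,low[4]=4,low[5]=?,low[6]=0,low[7]=?); scc=(scc[0]=0,scc[1]=1,scc[2]=3,scc[3]=4,scc[4]=2,scc[5]=?,scc[6]=0,scc[7]=?)
step 7: low=(low[0]=0,low[1]=2,low[2]=3,low[3]=5,low[4]=4,low[5]=6,low[6]=0,low[7]=?); scc=(scc[0]=0,scc[1]=1,scc[2]=3,scc[3]=4,scc[4]=2,scc[5]=5,scc[6]=0,scc[7]=?)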